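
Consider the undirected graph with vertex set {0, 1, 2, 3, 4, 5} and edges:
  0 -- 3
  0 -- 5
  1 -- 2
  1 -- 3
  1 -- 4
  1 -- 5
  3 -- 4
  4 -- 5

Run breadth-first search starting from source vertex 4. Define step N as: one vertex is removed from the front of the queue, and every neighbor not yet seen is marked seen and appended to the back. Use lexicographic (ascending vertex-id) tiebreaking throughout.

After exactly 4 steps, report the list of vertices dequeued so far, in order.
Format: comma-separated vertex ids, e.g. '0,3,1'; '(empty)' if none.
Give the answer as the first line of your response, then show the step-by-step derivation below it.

4,1,3,5

step 1: dequeue 4; queue=[1,3,5]; order=4
step 2: dequeue 1; queue=[3,5,2]; order=4,1
step 3: dequeue 3; queue=[5,2,0]; order=4,1,3
step 4: dequeue 5; queue=[2,0]; order=4,1,3,5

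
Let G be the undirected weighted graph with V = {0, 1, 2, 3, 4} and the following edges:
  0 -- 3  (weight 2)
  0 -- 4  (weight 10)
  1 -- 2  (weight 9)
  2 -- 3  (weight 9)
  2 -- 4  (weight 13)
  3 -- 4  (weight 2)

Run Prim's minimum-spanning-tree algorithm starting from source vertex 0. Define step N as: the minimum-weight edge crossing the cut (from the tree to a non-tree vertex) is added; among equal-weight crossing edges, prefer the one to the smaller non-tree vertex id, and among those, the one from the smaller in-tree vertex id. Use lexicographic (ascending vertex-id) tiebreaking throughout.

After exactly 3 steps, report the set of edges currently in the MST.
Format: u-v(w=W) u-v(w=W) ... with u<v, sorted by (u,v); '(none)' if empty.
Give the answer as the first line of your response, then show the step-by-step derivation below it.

0-3(w=2) 2-3(w=9) 3-4(w=2)

step 1: add edge 0-3 (w=2); MST = {0-3(w=2)}
step 2: add edge 3-4 (w=2); MST = {0-3(w=2) 3-4(w=2)}
step 3: add edge 2-3 (w=9); MST = {0-3(w=2) 2-3(w=9) 3-4(w=2)}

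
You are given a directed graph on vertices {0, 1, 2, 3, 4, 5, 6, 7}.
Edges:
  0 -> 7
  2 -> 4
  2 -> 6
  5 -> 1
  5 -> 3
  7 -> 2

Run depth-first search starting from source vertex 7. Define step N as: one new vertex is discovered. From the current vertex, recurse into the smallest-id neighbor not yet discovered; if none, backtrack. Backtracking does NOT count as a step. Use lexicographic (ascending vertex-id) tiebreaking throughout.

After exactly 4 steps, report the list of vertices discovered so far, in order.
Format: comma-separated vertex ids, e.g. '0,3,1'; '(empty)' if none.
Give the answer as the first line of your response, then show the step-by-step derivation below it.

7,2,4,6

step 1: discover 7; path=7; order=7
step 2: discover 2; path=7>2; order=7,2
step 3: discover 4; path=7>2>4; order=7,2,4
step 4: discover 6; path=7>2>6; order=7,2,4,6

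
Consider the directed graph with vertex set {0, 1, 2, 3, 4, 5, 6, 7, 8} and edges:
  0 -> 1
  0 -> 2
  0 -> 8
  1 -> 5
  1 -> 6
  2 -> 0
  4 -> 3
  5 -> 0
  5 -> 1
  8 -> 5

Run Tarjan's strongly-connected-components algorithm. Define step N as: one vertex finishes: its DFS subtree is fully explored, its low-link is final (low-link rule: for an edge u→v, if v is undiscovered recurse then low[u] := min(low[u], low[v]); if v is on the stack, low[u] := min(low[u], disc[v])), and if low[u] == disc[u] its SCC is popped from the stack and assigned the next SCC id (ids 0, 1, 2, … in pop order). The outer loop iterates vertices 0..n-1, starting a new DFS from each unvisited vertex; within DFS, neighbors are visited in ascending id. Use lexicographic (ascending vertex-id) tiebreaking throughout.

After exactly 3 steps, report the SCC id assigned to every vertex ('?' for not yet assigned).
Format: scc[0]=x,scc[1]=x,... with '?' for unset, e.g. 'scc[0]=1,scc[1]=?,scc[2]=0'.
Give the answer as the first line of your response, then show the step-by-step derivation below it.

scc[0]=?,scc[1]=?,scc[2]=?,scc[3]=?,scc[4]=?,scc[5]=?,scc[6]=0,scc[7]=?,scc[8]=?

step 1: low=(low[0]=0,low[1]=1,low[2]=?,low[3]=?,low[4]=?,low[5]=0,low[6]=?,low[7]=?,low[8]=?); scc=(scc[0]=?,scc[1]=?,scc[2]=?,scc[3]=?,scc[4]=?,scc[5]=?,scc[6]=?,scc[7]=?,scc[8]=?)
step 2: low=(low[0]=0,low[1]=0,low[2]=?,low[3]=?,low[4]=?,low[5]=0,low[6]=3,low[7]=?,low[8]=?); scc=(scc[0]=?,scc[1]=?,scc[2]=?,scc[3]=?,scc[4]=?,scc[5]=?,scc[6]=0,scc[7]=?,scc[8]=?)
step 3: low=(low[0]=0,low[1]=0,low[2]=?,low[3]=?,low[4]=?,low[5]=0,low[6]=3,low[7]=?,low[8]=?); scc=(scc[0]=?,scc[1]=?,scc[2]=?,scc[3]=?,scc[4]=?,scc[5]=?,scc[6]=0,scc[7]=?,scc[8]=?)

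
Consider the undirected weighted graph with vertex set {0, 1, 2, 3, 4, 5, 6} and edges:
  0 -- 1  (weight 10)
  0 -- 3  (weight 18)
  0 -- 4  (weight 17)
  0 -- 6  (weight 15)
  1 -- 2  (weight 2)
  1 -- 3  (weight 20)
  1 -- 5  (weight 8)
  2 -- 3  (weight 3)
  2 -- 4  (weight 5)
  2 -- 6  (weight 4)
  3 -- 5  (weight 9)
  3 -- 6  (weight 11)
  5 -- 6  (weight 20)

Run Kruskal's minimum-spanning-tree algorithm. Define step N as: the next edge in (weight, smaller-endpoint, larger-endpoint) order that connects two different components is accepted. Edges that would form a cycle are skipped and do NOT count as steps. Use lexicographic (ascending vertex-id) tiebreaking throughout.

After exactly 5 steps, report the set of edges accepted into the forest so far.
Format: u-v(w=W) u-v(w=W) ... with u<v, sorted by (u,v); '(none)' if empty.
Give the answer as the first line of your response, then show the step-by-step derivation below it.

1-2(w=2) 1-5(w=8) 2-3(w=3) 2-4(w=5) 2-6(w=4)

step 1: add edge 1-2 (w=2); MST = {1-2(w=2)}
step 2: add edge 2-3 (w=3); MST = {1-2(w=2) 2-3(w=3)}
step 3: add edge 2-6 (w=4); MST = {1-2(w=2) 2-3(w=3) 2-6(w=4)}
step 4: add edge 2-4 (w=5); MST = {1-2(w=2) 2-3(w=3) 2-4(w=5) 2-6(w=4)}
step 5: add edge 1-5 (w=8); MST = {1-2(w=2) 1-5(w=8) 2-3(w=3) 2-4(w=5) 2-6(w=4)}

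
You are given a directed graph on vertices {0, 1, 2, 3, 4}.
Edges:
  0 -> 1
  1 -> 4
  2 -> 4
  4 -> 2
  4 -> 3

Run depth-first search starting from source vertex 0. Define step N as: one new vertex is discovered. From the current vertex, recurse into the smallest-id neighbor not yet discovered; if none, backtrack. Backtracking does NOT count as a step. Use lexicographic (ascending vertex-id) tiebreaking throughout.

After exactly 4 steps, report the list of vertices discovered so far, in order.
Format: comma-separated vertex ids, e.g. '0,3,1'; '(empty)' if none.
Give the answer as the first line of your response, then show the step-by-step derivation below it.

0,1,4,2

step 1: discover 0; path=0; order=0
step 2: discover 1; path=0>1; order=0,1
step 3: discover 4; path=0>1>4; order=0,1,4
step 4: discover 2; path=0>1>4>2; order=0,1,4,2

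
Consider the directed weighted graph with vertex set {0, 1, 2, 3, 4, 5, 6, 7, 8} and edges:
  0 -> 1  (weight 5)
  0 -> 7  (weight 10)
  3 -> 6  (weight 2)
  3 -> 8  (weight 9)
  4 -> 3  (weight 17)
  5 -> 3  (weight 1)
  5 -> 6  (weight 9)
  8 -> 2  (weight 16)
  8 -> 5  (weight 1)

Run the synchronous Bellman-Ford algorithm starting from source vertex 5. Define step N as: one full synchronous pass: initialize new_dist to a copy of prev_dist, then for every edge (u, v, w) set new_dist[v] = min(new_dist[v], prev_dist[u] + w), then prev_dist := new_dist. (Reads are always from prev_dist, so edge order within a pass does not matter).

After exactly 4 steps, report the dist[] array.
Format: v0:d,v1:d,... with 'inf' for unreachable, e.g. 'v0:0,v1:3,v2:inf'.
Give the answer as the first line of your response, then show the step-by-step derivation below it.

v0:inf,v1:inf,v2:26,v3:1,v4:inf,v5:0,v6:3,v7:inf,v8:10

step 1: dist = v0:inf,v1:inf,v2:inf,v3:1,v4:inf,v5:0,v6:9,v7:inf,v8:inf
step 2: dist = v0:inf,v1:inf,v2:inf,v3:1,v4:inf,v5:0,v6:3,v7:inf,v8:10
step 3: dist = v0:inf,v1:inf,v2:26,v3:1,v4:inf,v5:0,v6:3,v7:inf,v8:10
step 4: dist = v0:inf,v1:inf,v2:26,v3:1,v4:inf,v5:0,v6:3,v7:inf,v8:10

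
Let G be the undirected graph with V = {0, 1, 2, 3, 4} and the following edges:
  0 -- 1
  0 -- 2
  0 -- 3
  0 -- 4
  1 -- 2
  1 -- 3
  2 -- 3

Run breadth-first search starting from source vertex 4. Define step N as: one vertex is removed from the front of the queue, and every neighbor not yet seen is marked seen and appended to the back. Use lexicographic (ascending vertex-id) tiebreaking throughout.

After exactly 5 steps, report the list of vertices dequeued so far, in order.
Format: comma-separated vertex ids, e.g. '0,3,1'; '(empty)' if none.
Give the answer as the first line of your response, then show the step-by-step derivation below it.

4,0,1,2,3

step 1: dequeue 4; queue=[0]; order=4
step 2: dequeue 0; queue=[1,2,3]; order=4,0
step 3: dequeue 1; queue=[2,3]; order=4,0,1
step 4: dequeue 2; queue=[3]; order=4,0,1,2
step 5: dequeue 3; queue=[(empty)]; order=4,0,1,2,3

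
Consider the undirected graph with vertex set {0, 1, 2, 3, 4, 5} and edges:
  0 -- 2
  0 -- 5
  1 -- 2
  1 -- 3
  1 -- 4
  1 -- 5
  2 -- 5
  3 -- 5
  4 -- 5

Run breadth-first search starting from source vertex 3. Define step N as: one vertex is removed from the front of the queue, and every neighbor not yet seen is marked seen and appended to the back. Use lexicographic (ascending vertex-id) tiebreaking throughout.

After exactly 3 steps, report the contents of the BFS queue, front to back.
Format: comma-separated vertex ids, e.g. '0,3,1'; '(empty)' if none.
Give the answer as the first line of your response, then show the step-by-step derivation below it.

2,4,0

step 1: dequeue 3; queue=[1,5]; order=3
step 2: dequeue 1; queue=[5,2,4]; order=3,1
step 3: dequeue 5; queue=[2,4,0]; order=3,1,5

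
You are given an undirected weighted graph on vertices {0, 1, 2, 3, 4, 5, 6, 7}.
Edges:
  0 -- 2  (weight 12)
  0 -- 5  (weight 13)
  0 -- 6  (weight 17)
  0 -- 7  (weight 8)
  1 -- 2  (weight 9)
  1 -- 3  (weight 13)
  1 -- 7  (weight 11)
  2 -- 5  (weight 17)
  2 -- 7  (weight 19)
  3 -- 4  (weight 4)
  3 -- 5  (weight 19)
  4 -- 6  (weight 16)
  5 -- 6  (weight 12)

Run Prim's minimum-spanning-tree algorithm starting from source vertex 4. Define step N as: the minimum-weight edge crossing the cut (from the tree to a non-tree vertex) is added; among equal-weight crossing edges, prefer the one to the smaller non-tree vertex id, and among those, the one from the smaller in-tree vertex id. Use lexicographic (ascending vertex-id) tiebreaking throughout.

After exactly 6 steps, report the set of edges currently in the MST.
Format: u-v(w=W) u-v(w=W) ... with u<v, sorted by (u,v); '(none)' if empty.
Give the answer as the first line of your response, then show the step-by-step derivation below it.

0-5(w=13) 0-7(w=8) 1-2(w=9) 1-3(w=13) 1-7(w=11) 3-4(w=4)

step 1: add edge 3-4 (w=4); MST = {3-4(w=4)}
step 2: add edge 1-3 (w=13); MST = {1-3(w=13) 3-4(w=4)}
step 3: add edge 1-2 (w=9); MST = {1-2(w=9) 1-3(w=13) 3-4(w=4)}
step 4: add edge 1-7 (w=11); MST = {1-2(w=9) 1-3(w=13) 1-7(w=11) 3-4(w=4)}
step 5: add edge 0-7 (w=8); MST = {0-7(w=8) 1-2(w=9) 1-3(w=13) 1-7(w=11) 3-4(w=4)}
step 6: add edge 0-5 (w=13); MST = {0-5(w=13) 0-7(w=8) 1-2(w=9) 1-3(w=13) 1-7(w=11) 3-4(w=4)}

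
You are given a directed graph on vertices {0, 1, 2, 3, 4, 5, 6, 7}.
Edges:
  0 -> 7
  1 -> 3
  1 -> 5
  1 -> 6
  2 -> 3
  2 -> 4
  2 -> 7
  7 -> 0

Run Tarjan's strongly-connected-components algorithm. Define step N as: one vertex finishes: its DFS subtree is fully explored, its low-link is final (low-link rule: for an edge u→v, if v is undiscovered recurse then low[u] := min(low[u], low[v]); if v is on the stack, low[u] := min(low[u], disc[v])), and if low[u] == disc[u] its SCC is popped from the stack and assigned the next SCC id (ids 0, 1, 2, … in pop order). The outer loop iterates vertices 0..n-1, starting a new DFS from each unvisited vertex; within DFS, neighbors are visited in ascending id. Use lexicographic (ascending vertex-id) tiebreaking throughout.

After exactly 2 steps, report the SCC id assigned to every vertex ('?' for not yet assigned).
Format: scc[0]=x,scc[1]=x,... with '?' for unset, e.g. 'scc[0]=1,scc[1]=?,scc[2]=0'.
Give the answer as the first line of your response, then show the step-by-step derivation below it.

scc[0]=0,scc[1]=?,scc[2]=?,scc[3]=?,scc[4]=?,scc[5]=?,scc[6]=?,scc[7]=0

step 1: low=(low[0]=0,low[1]=?,low[2]=?,low[3]=?,low[4]=?,low[5]=?,low[6]=?,low[7]=0); scc=(scc[0]=?,scc[1]=?,scc[2]=?,scc[3]=?,scc[4]=?,scc[5]=?,scc[6]=?,scc[7]=?)
step 2: low=(low[0]=0,low[1]=?,low[2]=?,low[3]=?,low[4]=?,low[5]=?,low[6]=?,low[7]=0); scc=(scc[0]=0,scc[1]=?,scc[2]=?,scc[3]=?,scc[4]=?,scc[5]=?,scc[6]=?,scc[7]=0)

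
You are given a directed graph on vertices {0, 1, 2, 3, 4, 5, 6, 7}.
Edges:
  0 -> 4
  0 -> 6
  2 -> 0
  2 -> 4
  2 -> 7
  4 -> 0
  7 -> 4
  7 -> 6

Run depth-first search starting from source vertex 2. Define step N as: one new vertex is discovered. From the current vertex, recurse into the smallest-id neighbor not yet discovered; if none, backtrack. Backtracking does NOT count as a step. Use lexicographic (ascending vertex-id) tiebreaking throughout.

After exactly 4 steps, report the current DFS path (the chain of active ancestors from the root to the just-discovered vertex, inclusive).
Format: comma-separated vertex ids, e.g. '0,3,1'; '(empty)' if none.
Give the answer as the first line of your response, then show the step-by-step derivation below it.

2,0,6

step 1: discover 2; path=2; order=2
step 2: discover 0; path=2>0; order=2,0
step 3: discover 4; path=2>0>4; order=2,0,4
step 4: discover 6; path=2>0>6; order=2,0,4,6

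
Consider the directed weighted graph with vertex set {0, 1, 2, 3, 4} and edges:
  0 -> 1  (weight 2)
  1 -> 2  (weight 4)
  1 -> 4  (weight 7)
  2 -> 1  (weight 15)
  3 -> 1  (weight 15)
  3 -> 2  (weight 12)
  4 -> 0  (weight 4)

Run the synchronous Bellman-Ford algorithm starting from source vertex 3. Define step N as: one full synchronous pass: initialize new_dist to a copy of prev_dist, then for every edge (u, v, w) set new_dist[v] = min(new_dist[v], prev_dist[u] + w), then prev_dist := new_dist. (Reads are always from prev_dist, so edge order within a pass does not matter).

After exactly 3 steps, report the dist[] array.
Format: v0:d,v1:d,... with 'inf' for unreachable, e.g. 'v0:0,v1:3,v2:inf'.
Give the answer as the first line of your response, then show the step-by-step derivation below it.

v0:26,v1:15,v2:12,v3:0,v4:22

step 1: dist = v0:inf,v1:15,v2:12,v3:0,v4:inf
step 2: dist = v0:inf,v1:15,v2:12,v3:0,v4:22
step 3: dist = v0:26,v1:15,v2:12,v3:0,v4:22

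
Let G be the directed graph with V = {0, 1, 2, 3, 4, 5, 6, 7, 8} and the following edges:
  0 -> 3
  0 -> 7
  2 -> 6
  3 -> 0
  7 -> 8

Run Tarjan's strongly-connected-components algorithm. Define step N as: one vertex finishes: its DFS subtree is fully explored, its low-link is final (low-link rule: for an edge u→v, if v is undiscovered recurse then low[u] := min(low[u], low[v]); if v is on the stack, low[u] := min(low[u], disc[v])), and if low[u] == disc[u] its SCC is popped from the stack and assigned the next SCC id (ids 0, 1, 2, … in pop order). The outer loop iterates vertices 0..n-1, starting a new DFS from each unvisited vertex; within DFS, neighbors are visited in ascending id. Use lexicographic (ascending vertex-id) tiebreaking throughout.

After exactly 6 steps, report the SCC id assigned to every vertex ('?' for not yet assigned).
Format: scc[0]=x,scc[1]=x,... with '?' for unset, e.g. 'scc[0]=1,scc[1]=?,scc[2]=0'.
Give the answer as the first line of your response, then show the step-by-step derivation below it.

scc[0]=2,scc[1]=3,scc[2]=?,scc[3]=2,scc[4]=?,scc[5]=?,scc[6]=4,scc[7]=1,scc[8]=0

step 1: low=(low[0]=0,low[1]=?,low[2]=?,low[3]=0,low[4]=?,low[5]=?,low[6]=?,low[7]=?,low[8]=?); scc=(scc[0]=?,scc[1]=?,scc[2]=?,scc[3]=?,scc[4]=?,scc[5]=?,scc[6]=?,scc[7]=?,scc[8]=?)
step 2: low=(low[0]=0,low[1]=?,low[2]=?,low[3]=0,low[4]=?,low[5]=?,low[6]=?,low[7]=2,low[8]=3); scc=(scc[0]=?,scc[1]=?,scc[2]=?,scc[3]=?,scc[4]=?,scc[5]=?,scc[6]=?,scc[7]=?,scc[8]=0)
step 3: low=(low[0]=0,low[1]=?,low[2]=?,low[3]=0,low[4]=?,low[5]=?,low[6]=?,low[7]=2,low[8]=3); scc=(scc[0]=?,scc[1]=?,scc[2]=?,scc[3]=?,scc[4]=?,scc[5]=?,scc[6]=?,scc[7]=1,scc[8]=0)
step 4: low=(low[0]=0,low[1]=?,low[2]=?,low[3]=0,low[4]=?,low[5]=?,low[6]=?,low[7]=2,low[8]=3); scc=(scc[0]=2,scc[1]=?,scc[2]=?,scc[3]=2,scc[4]=?,scc[5]=?,scc[6]=?,scc[7]=1,scc[8]=0)
step 5: low=(low[0]=0,low[1]=4,low[2]=?,low[3]=0,low[4]=?,low[5]=?,low[6]=?,low[7]=2,low[8]=3); scc=(scc[0]=2,scc[1]=3,scc[2]=?,scc[3]=2,scc[4]=?,scc[5]=?,scc[6]=?,scc[7]=1,scc[8]=0)
step 6: low=(low[0]=0,low[1]=4,low[2]=5,low[3]=0,low[4]=?,low[5]=?,low[6]=6,low[7]=2,low[8]=3); scc=(scc[0]=2,scc[1]=3,scc[2]=?,scc[3]=2,scc[4]=?,scc[5]=?,scc[6]=4,scc[7]=1,scc[8]=0)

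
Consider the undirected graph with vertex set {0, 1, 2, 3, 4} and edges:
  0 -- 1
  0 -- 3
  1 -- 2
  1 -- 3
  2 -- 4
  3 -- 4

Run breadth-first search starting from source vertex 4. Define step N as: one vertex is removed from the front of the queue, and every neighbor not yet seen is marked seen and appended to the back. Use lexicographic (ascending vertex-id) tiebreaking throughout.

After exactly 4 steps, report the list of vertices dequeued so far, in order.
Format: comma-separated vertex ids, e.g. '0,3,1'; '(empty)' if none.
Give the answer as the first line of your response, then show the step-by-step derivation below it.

4,2,3,1

step 1: dequeue 4; queue=[2,3]; order=4
step 2: dequeue 2; queue=[3,1]; order=4,2
step 3: dequeue 3; queue=[1,0]; order=4,2,3
step 4: dequeue 1; queue=[0]; order=4,2,3,1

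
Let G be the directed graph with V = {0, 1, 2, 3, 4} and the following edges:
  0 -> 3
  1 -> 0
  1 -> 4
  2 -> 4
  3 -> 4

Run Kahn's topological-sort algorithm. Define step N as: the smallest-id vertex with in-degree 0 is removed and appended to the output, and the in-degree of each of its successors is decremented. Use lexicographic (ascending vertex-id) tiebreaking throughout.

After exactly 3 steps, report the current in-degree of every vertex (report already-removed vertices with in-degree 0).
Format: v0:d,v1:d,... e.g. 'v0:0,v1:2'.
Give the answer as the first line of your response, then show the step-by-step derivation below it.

v0:0,v1:0,v2:0,v3:0,v4:1

step 1: output 1; order=[1]; indeg=(0,0,0,1,2)
step 2: output 0; order=[1,0]; indeg=(0,0,0,0,2)
step 3: output 2; order=[1,0,2]; indeg=(0,0,0,0,1)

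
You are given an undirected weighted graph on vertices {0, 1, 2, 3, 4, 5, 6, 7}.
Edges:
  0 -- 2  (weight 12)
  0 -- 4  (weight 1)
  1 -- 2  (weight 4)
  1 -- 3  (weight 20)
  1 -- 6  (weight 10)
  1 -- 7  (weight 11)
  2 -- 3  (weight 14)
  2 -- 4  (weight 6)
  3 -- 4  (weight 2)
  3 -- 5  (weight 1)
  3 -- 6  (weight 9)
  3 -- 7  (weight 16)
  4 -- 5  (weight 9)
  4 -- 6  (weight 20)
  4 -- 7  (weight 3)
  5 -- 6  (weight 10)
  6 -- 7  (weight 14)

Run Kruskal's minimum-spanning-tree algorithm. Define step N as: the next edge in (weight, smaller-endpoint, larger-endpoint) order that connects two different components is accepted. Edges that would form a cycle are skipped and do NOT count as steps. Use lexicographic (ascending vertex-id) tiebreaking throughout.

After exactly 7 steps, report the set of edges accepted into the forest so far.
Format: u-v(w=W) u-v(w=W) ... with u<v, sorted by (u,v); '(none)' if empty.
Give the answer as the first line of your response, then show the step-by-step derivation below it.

0-4(w=1) 1-2(w=4) 2-4(w=6) 3-4(w=2) 3-5(w=1) 3-6(w=9) 4-7(w=3)

step 1: add edge 0-4 (w=1); MST = {0-4(w=1)}
step 2: add edge 3-5 (w=1); MST = {0-4(w=1) 3-5(w=1)}
step 3: add edge 3-4 (w=2); MST = {0-4(w=1) 3-4(w=2) 3-5(w=1)}
step 4: add edge 4-7 (w=3); MST = {0-4(w=1) 3-4(w=2) 3-5(w=1) 4-7(w=3)}
step 5: add edge 1-2 (w=4); MST = {0-4(w=1) 1-2(w=4) 3-4(w=2) 3-5(w=1) 4-7(w=3)}
step 6: add edge 2-4 (w=6); MST = {0-4(w=1) 1-2(w=4) 2-4(w=6) 3-4(w=2) 3-5(w=1) 4-7(w=3)}
step 7: add edge 3-6 (w=9); MST = {0-4(w=1) 1-2(w=4) 2-4(w=6) 3-4(w=2) 3-5(w=1) 3-6(w=9) 4-7(w=3)}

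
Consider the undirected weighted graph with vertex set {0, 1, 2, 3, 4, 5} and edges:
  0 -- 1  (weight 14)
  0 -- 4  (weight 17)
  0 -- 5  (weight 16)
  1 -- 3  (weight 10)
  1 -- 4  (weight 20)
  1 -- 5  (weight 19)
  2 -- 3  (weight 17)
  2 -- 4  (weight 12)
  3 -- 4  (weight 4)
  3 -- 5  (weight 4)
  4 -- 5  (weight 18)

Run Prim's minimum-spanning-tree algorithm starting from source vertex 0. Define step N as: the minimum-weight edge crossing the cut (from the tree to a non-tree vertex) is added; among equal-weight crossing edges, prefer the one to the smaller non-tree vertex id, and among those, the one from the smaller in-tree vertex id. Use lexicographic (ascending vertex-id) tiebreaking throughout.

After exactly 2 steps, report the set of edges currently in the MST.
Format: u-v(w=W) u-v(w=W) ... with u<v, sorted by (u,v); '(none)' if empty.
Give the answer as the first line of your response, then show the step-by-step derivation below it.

0-1(w=14) 1-3(w=10)

step 1: add edge 0-1 (w=14); MST = {0-1(w=14)}
step 2: add edge 1-3 (w=10); MST = {0-1(w=14) 1-3(w=10)}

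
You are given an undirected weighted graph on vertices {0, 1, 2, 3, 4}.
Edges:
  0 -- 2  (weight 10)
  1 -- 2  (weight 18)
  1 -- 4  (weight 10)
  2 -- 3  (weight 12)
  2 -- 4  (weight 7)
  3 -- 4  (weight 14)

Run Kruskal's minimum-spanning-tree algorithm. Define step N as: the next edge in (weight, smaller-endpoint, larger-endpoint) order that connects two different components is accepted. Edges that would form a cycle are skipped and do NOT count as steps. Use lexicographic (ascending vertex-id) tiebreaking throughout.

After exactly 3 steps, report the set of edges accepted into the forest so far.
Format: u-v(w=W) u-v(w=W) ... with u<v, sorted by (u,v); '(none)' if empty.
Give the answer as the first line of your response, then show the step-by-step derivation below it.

0-2(w=10) 1-4(w=10) 2-4(w=7)

step 1: add edge 2-4 (w=7); MST = {2-4(w=7)}
step 2: add edge 0-2 (w=10); MST = {0-2(w=10) 2-4(w=7)}
step 3: add edge 1-4 (w=10); MST = {0-2(w=10) 1-4(w=10) 2-4(w=7)}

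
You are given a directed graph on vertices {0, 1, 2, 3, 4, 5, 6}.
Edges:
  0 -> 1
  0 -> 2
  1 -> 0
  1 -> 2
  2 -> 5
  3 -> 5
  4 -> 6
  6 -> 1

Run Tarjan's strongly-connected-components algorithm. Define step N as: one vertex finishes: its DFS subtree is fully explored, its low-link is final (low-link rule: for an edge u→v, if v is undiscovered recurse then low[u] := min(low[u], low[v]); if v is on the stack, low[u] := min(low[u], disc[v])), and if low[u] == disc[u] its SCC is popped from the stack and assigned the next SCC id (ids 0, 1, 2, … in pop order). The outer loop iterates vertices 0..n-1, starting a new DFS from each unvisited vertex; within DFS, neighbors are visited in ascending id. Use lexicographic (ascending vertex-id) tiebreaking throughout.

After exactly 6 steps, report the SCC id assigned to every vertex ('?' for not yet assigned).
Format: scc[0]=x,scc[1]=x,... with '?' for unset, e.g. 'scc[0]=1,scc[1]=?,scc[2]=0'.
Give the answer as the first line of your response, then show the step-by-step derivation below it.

scc[0]=2,scc[1]=2,scc[2]=1,scc[3]=3,scc[4]=?,scc[5]=0,scc[6]=4

step 1: low=(low[0]=0,low[1]=0,low[2]=2,low[3]=?,low[4]=?,low[5]=3,low[6]=?); scc=(scc[0]=?,scc[1]=?,scc[2]=?,scc[3]=?,scc[4]=?,scc[5]=0,scc[6]=?)
step 2: low=(low[0]=0,low[1]=0,low[2]=2,low[3]=?,low[4]=?,low[5]=3,low[6]=?); scc=(scc[0]=?,scc[1]=?,scc[2]=1,scc[3]=?,scc[4]=?,scc[5]=0,scc[6]=?)
step 3: low=(low[0]=0,low[1]=0,low[2]=2,low[3]=?,low[4]=?,low[5]=3,low[6]=?); scc=(scc[0]=?,scc[1]=?,scc[2]=1,scc[3]=?,scc[4]=?,scc[5]=0,scc[6]=?)
step 4: low=(low[0]=0,low[1]=0,low[2]=2,low[3]=?,low[4]=?,low[5]=3,low[6]=?); scc=(scc[0]=2,scc[1]=2,scc[2]=1,scc[3]=?,scc[4]=?,scc[5]=0,scc[6]=?)
step 5: low=(low[0]=0,low[1]=0,low[2]=2,low[3]=4,low[4]=?,low[5]=3,low[6]=?); scc=(scc[0]=2,scc[1]=2,scc[2]=1,scc[3]=3,scc[4]=?,scc[5]=0,scc[6]=?)
step 6: low=(low[0]=0,low[1]=0,low[2]=2,low[3]=4,low[4]=5,low[5]=3,low[6]=6); scc=(scc[0]=2,scc[1]=2,scc[2]=1,scc[3]=3,scc[4]=?,scc[5]=0,scc[6]=4)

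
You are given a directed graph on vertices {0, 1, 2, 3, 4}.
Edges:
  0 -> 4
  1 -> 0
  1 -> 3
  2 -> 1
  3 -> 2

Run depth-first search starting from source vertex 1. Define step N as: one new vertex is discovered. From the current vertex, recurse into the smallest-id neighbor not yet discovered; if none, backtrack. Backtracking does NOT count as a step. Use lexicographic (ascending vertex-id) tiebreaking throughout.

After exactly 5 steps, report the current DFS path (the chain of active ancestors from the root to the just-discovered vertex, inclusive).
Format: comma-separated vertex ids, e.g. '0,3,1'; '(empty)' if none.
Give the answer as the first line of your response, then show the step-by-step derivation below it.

1,3,2

step 1: discover 1; path=1; order=1
step 2: discover 0; path=1>0; order=1,0
step 3: discover 4; path=1>0>4; order=1,0,4
step 4: discover 3; path=1>3; order=1,0,4,3
step 5: discover 2; path=1>3>2; order=1,0,4,3,2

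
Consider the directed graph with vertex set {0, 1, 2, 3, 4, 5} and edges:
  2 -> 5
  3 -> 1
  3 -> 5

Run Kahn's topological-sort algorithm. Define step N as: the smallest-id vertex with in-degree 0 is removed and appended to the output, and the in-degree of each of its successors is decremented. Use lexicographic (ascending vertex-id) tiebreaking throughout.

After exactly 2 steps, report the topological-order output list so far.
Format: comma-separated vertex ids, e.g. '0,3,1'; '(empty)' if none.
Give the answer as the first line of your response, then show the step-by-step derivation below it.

0,2

step 1: output 0; order=[0]; indeg=(0,1,0,0,0,2)
step 2: output 2; order=[0,2]; indeg=(0,1,0,0,0,1)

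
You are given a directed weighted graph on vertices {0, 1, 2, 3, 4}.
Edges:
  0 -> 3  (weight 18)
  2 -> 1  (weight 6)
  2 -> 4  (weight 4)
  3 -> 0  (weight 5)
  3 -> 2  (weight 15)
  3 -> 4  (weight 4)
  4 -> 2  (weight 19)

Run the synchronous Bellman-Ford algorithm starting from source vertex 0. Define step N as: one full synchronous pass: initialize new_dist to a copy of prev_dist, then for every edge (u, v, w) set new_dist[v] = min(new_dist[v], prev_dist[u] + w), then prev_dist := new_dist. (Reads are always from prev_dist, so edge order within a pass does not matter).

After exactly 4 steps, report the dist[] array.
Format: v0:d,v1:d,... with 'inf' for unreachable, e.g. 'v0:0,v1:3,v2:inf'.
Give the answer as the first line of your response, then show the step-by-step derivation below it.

v0:0,v1:39,v2:33,v3:18,v4:22

step 1: dist = v0:0,v1:inf,v2:inf,v3:18,v4:inf
step 2: dist = v0:0,v1:inf,v2:33,v3:18,v4:22
step 3: dist = v0:0,v1:39,v2:33,v3:18,v4:22
step 4: dist = v0:0,v1:39,v2:33,v3:18,v4:22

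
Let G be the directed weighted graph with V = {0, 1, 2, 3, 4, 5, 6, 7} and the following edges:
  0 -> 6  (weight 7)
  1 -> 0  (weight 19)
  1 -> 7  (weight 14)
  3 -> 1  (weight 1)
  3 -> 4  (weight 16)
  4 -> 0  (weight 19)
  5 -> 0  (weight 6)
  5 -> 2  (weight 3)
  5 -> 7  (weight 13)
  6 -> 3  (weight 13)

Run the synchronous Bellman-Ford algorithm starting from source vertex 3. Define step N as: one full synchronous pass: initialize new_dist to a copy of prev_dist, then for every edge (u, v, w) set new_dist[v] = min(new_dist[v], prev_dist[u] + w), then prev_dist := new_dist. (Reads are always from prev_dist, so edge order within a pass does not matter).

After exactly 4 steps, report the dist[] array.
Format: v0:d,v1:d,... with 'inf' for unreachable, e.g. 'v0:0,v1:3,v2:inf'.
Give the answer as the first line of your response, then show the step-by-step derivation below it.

v0:20,v1:1,v2:inf,v3:0,v4:16,v5:inf,v6:27,v7:15

step 1: dist = v0:inf,v1:1,v2:inf,v3:0,v4:16,v5:inf,v6:inf,v7:inf
step 2: dist = v0:20,v1:1,v2:inf,v3:0,v4:16,v5:inf,v6:inf,v7:15
step 3: dist = v0:20,v1:1,v2:inf,v3:0,v4:16,v5:inf,v6:27,v7:15
step 4: dist = v0:20,v1:1,v2:inf,v3:0,v4:16,v5:inf,v6:27,v7:15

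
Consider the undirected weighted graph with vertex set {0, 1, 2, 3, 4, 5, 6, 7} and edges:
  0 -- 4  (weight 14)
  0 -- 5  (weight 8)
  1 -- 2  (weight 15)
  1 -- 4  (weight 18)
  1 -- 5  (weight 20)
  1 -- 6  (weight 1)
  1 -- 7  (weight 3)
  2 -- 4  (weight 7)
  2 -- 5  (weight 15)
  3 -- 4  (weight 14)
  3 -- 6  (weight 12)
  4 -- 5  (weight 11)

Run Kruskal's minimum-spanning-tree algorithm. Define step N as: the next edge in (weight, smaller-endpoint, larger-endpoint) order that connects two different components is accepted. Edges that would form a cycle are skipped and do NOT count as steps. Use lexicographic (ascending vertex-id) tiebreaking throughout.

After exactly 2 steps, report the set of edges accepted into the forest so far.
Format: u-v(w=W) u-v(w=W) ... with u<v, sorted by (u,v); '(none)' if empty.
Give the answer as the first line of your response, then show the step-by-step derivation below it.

1-6(w=1) 1-7(w=3)

step 1: add edge 1-6 (w=1); MST = {1-6(w=1)}
step 2: add edge 1-7 (w=3); MST = {1-6(w=1) 1-7(w=3)}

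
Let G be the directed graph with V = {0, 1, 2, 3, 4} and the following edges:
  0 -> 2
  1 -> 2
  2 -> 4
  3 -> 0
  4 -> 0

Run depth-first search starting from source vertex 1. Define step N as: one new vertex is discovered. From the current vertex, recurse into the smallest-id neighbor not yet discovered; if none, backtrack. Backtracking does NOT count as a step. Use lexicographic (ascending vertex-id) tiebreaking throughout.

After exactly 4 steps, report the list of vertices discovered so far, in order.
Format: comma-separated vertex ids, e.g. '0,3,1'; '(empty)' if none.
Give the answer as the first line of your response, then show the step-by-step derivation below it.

1,2,4,0

step 1: discover 1; path=1; order=1
step 2: discover 2; path=1>2; order=1,2
step 3: discover 4; path=1>2>4; order=1,2,4
step 4: discover 0; path=1>2>4>0; order=1,2,4,0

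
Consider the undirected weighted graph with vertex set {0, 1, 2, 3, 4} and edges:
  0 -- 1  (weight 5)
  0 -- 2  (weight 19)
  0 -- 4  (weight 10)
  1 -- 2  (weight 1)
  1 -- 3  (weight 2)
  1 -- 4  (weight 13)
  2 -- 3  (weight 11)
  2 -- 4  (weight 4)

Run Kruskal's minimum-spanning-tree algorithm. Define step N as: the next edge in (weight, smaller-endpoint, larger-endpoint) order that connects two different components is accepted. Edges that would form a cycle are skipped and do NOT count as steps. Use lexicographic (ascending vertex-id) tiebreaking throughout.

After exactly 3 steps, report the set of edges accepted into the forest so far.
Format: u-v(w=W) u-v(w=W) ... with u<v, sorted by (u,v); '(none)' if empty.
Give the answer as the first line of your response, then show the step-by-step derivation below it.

1-2(w=1) 1-3(w=2) 2-4(w=4)

step 1: add edge 1-2 (w=1); MST = {1-2(w=1)}
step 2: add edge 1-3 (w=2); MST = {1-2(w=1) 1-3(w=2)}
step 3: add edge 2-4 (w=4); MST = {1-2(w=1) 1-3(w=2) 2-4(w=4)}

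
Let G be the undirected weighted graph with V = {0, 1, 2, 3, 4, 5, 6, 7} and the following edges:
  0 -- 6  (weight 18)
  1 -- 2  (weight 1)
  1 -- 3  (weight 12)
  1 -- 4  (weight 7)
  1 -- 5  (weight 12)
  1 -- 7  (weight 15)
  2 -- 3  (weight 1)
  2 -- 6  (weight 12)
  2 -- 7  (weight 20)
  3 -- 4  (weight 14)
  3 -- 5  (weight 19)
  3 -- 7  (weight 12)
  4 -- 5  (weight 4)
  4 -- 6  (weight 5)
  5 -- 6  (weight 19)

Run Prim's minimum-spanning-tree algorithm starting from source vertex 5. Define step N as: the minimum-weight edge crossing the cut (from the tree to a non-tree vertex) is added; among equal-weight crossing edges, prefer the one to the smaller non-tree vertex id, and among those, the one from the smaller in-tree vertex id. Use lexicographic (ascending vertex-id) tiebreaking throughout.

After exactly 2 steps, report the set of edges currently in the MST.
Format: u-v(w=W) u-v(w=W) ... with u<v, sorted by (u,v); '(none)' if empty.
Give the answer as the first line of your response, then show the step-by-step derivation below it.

4-5(w=4) 4-6(w=5)

step 1: add edge 4-5 (w=4); MST = {4-5(w=4)}
step 2: add edge 4-6 (w=5); MST = {4-5(w=4) 4-6(w=5)}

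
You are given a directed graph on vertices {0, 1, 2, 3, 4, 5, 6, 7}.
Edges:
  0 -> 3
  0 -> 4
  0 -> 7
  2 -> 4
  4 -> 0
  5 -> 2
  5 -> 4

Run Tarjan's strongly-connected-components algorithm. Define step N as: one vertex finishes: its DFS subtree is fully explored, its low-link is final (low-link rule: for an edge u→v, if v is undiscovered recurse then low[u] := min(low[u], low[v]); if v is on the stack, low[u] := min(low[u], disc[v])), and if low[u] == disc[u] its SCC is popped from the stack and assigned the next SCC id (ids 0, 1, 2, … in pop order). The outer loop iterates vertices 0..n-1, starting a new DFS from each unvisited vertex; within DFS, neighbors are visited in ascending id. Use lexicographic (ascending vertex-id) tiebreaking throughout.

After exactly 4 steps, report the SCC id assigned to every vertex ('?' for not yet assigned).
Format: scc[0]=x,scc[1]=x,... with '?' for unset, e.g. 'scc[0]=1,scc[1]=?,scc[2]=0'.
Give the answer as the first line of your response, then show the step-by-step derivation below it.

scc[0]=2,scc[1]=?,scc[2]=?,scc[3]=0,scc[4]=2,scc[5]=?,scc[6]=?,scc[7]=1

step 1: low=(low[0]=0,low[1]=?,low[2]=?,low[3]=1,low[4]=?,low[5]=?,low[6]=?,low[7]=?); scc=(scc[0]=?,scc[1]=?,scc[2]=?,scc[3]=0,scc[4]=?,scc[5]=?,scc[6]=?,scc[7]=?)
step 2: low=(low[0]=0,low[1]=?,low[2]=?,low[3]=1,low[4]=0,low[5]=?,low[6]=?,low[7]=?); scc=(scc[0]=?,scc[1]=?,scc[2]=?,scc[3]=0,scc[4]=?,scc[5]=?,scc[6]=?,scc[7]=?)
step 3: low=(low[0]=0,low[1]=?,low[2]=?,low[3]=1,low[4]=0,low[5]=?,low[6]=?,low[7]=3); scc=(scc[0]=?,scc[1]=?,scc[2]=?,scc[3]=0,scc[4]=?,scc[5]=?,scc[6]=?,scc[7]=1)
step 4: low=(low[0]=0,low[1]=?,low[2]=?,low[3]=1,low[4]=0,low[5]=?,low[6]=?,low[7]=3); scc=(scc[0]=2,scc[1]=?,scc[2]=?,scc[3]=0,scc[4]=2,scc[5]=?,scc[6]=?,scc[7]=1)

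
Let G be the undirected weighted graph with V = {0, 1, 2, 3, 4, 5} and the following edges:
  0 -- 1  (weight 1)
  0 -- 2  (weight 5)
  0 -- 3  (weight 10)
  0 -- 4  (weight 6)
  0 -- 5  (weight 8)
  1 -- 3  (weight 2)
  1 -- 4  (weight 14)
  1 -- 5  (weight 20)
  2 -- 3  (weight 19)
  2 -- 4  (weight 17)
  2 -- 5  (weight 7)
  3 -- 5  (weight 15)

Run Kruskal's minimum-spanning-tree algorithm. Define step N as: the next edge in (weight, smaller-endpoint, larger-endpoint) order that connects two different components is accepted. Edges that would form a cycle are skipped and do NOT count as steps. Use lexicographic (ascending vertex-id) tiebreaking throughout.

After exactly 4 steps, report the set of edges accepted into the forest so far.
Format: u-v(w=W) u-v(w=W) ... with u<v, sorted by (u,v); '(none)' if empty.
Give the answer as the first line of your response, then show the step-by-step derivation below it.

0-1(w=1) 0-2(w=5) 0-4(w=6) 1-3(w=2)

step 1: add edge 0-1 (w=1); MST = {0-1(w=1)}
step 2: add edge 1-3 (w=2); MST = {0-1(w=1) 1-3(w=2)}
step 3: add edge 0-2 (w=5); MST = {0-1(w=1) 0-2(w=5) 1-3(w=2)}
step 4: add edge 0-4 (w=6); MST = {0-1(w=1) 0-2(w=5) 0-4(w=6) 1-3(w=2)}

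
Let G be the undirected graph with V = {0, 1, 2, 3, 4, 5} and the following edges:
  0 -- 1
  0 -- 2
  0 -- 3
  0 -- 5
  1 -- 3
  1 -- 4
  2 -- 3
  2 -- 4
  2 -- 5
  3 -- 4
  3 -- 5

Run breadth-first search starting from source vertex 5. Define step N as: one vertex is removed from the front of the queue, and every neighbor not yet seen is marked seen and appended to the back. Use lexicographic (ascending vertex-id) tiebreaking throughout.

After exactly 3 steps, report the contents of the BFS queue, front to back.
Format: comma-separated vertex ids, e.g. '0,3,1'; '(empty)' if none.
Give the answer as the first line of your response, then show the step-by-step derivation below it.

3,1,4

step 1: dequeue 5; queue=[0,2,3]; order=5
step 2: dequeue 0; queue=[2,3,1]; order=5,0
step 3: dequeue 2; queue=[3,1,4]; order=5,0,2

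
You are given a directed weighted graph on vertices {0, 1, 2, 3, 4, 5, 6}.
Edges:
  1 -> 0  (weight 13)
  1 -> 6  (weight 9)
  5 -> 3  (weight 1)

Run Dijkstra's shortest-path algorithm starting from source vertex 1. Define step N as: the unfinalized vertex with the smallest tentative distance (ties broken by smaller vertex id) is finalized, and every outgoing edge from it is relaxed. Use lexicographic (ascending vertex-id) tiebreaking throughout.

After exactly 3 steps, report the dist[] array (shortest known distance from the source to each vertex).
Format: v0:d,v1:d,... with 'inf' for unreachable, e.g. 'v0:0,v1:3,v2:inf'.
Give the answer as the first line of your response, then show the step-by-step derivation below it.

v0:13,v1:0,v2:inf,v3:inf,v4:inf,v5:inf,v6:9

step 1: dist = v0:13,v1:0,v2:inf,v3:inf,v4:inf,v5:inf,v6:9
step 2: dist = v0:13,v1:0,v2:inf,v3:inf,v4:inf,v5:inf,v6:9
step 3: dist = v0:13,v1:0,v2:inf,v3:inf,v4:inf,v5:inf,v6:9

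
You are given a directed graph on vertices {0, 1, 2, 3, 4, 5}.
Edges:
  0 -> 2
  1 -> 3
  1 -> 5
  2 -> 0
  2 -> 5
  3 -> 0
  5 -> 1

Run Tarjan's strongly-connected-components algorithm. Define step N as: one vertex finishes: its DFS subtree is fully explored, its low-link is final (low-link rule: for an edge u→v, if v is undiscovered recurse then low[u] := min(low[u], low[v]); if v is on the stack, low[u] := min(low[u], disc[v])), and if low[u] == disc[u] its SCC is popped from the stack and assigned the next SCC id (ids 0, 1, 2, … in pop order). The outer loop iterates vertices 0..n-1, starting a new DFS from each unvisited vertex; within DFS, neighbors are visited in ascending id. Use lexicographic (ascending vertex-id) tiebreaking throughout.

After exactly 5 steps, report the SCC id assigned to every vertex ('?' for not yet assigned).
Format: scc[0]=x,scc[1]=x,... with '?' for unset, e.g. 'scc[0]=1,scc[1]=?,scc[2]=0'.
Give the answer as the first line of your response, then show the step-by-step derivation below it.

scc[0]=0,scc[1]=0,scc[2]=0,scc[3]=0,scc[4]=?,scc[5]=0

step 1: low=(low[0]=0,low[1]=3,low[2]=0,low[3]=0,low[4]=?,low[5]=2); scc=(scc[0]=?,scc[1]=?,scc[2]=?,scc[3]=?,scc[4]=?,scc[5]=?)
step 2: low=(low[0]=0,low[1]=0,low[2]=0,low[3]=0,low[4]=?,low[5]=2); scc=(scc[0]=?,scc[1]=?,scc[2]=?,scc[3]=?,scc[4]=?,scc[5]=?)
step 3: low=(low[0]=0,low[1]=0,low[2]=0,low[3]=0,low[4]=?,low[5]=0); scc=(scc[0]=?,scc[1]=?,scc[2]=?,scc[3]=?,scc[4]=?,scc[5]=?)
step 4: low=(low[0]=0,low[1]=0,low[2]=0,low[3]=0,low[4]=?,low[5]=0); scc=(scc[0]=?,scc[1]=?,scc[2]=?,scc[3]=?,scc[4]=?,scc[5]=?)
step 5: low=(low[0]=0,low[1]=0,low[2]=0,low[3]=0,low[4]=?,low[5]=0); scc=(scc[0]=0,scc[1]=0,scc[2]=0,scc[3]=0,scc[4]=?,scc[5]=0)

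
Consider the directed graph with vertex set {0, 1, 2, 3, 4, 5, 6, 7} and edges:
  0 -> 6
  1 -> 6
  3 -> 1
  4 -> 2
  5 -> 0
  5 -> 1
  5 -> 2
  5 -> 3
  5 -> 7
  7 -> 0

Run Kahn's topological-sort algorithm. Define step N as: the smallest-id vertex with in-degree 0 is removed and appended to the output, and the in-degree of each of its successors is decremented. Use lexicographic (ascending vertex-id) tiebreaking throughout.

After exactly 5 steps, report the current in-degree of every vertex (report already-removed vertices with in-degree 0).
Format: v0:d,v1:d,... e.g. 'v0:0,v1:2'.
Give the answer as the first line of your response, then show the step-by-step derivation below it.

v0:1,v1:0,v2:0,v3:0,v4:0,v5:0,v6:1,v7:0

step 1: output 4; order=[4]; indeg=(2,2,1,1,0,0,2,1)
step 2: output 5; order=[4,5]; indeg=(1,1,0,0,0,0,2,0)
step 3: output 2; order=[4,5,2]; indeg=(1,1,0,0,0,0,2,0)
step 4: output 3; order=[4,5,2,3]; indeg=(1,0,0,0,0,0,2,0)
step 5: output 1; order=[4,5,2,3,1]; indeg=(1,0,0,0,0,0,1,0)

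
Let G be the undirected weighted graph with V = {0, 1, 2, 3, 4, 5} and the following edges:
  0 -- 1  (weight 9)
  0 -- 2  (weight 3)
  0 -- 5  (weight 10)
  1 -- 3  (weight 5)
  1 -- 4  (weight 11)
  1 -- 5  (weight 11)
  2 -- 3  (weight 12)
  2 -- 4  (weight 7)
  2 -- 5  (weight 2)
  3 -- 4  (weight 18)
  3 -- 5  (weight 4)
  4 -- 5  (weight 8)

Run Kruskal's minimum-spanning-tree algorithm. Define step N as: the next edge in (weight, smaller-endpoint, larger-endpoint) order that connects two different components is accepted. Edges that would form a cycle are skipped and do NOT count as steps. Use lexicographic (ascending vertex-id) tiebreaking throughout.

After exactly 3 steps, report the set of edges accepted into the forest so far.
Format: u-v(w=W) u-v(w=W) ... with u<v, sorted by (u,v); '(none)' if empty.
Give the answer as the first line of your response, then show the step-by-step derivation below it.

0-2(w=3) 2-5(w=2) 3-5(w=4)

step 1: add edge 2-5 (w=2); MST = {2-5(w=2)}
step 2: add edge 0-2 (w=3); MST = {0-2(w=3) 2-5(w=2)}
step 3: add edge 3-5 (w=4); MST = {0-2(w=3) 2-5(w=2) 3-5(w=4)}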